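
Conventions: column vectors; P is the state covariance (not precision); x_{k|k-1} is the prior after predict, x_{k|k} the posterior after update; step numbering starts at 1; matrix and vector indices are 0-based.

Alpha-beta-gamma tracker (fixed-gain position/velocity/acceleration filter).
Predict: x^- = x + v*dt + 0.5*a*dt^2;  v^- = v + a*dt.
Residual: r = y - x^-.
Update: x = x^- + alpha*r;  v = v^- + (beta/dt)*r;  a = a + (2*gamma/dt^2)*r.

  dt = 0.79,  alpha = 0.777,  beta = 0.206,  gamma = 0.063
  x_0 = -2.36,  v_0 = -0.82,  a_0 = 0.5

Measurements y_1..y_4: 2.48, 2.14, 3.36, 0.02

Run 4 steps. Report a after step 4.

step 1: x_pred=-2.8518  r=5.3318  x^+=1.2910  v^+=0.9653  a^+=1.5764
step 2: x_pred=2.5455  r=-0.4055  x^+=2.2304  v^+=2.1049  a^+=1.4946
step 3: x_pred=4.3597  r=-0.9997  x^+=3.5829  v^+=3.0250  a^+=1.2927
step 4: x_pred=6.3761  r=-6.3561  x^+=1.4374  v^+=2.3888  a^+=0.0095

a_post = 0.0095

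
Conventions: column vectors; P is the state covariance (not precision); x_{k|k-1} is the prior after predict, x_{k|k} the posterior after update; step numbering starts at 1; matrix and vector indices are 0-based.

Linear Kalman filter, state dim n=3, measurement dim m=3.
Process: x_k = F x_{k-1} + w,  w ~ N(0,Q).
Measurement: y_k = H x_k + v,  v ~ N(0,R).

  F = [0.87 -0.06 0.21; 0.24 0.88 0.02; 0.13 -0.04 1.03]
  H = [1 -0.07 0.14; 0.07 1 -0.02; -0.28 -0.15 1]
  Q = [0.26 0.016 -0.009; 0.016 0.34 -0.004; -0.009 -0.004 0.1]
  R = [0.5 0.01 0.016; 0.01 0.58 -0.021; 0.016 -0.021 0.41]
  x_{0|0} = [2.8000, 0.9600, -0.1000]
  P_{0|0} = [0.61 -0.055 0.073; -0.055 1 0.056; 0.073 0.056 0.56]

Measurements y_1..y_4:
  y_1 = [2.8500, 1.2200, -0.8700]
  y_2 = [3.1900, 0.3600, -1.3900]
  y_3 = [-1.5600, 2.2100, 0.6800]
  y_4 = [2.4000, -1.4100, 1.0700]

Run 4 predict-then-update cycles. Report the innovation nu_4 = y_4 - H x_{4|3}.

innov = [2.0874, -3.0759, 1.0460]

step 1: x^-=[2.3574, 1.5148, 0.2226]  P^-=[0.7810 0.0668 0.2493; 0.0668 1.1292 0.0546; 0.2493 0.0546 0.7215]  S=[1.3601 0.0553 0.1361; 0.0553 1.7198 -0.1660; 0.1361 -0.1660 1.0678]  K=[0.5997 0.0436 -0.0503; -0.0282 0.6577 -0.0192; 0.1922 0.0844 0.5913]  nu=[0.5675, -0.4554, -0.2053]  x^+=[2.6882, 1.2033, 0.1719]  P^+=[0.2904 0.0134 0.0714; 0.0134 0.3814 0.0388; 0.0714 0.0388 0.2695]
step 2: x^-=[2.3026, 1.7075, 0.4783]  P^-=[0.5168 0.0797 0.1457; 0.0797 0.6600 0.0516; 0.1457 0.0516 0.4073]  S=[1.0566 0.0840 0.0601; 0.0840 1.2513 -0.0987; 0.0601 -0.0987 0.7823]  K=[0.5015 0.0530 -0.0459; -0.0023 0.5294 -0.0222; 0.1571 0.0682 0.4551]  nu=[0.9399, -1.4991, -0.9675]  x^+=[2.7390, 0.9331, 0.0834]  P^+=[0.2437 0.0209 0.0595; 0.0209 0.3067 0.0316; 0.0595 0.0316 0.2091]
step 3: x^-=[2.3444, 1.4802, 0.4047]  P^-=[0.4735 0.0771 0.1163; 0.0771 0.6021 0.0428; 0.1163 0.0428 0.3395]  S=[1.0041 0.0816 0.0351; 0.0816 1.1933 -0.0981; 0.0351 -0.0981 0.7287]  K=[0.4800 0.0531 -0.0542; 0.0005 0.5061 -0.0268; 0.1408 0.0614 0.4139]  nu=[-3.8575, 0.5738, 1.1538]  x^+=[0.4608, 1.7376, 0.3745]  P^+=[0.2338 0.0215 0.0530; 0.0215 0.2932 0.0284; 0.0530 0.0284 0.1898]
step 4: x^-=[0.3752, 1.6472, 0.3761]  P^-=[0.4628 0.0750 0.1053; 0.0750 0.5912 0.0381; 0.1053 0.0381 0.3174]  S=[0.9901 0.0791 0.0249; 0.0791 1.1822 -0.1007; 0.0249 -0.1007 0.7129]  K=[0.4743 0.0523 -0.0591; 0.0001 0.5013 -0.0296; 0.1338 0.0582 0.3994]  nu=[2.0874, -3.0759, 1.0460]  x^+=[1.1425, 0.0744, 0.8943]  P^+=[0.2312 0.0212 0.0502; 0.0212 0.2904 0.0268; 0.0502 0.0268 0.1827]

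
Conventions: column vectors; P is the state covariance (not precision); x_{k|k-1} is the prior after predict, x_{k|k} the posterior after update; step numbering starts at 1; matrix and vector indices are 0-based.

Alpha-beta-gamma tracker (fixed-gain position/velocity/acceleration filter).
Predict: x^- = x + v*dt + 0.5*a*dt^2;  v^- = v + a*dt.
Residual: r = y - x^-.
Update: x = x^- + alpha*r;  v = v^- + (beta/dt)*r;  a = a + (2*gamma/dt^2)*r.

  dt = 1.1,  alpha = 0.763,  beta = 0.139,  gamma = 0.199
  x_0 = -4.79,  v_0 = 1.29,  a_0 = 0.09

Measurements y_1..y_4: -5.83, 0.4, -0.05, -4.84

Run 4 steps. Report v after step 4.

v_post = 1.5041

step 1: x_pred=-3.3165  r=-2.5135  x^+=-5.2343  v^+=1.0714  a^+=-0.7367
step 2: x_pred=-4.5015  r=4.9015  x^+=-0.7617  v^+=0.8804  a^+=0.8755
step 3: x_pred=0.7364  r=-0.7864  x^+=0.1364  v^+=1.7440  a^+=0.6168
step 4: x_pred=2.4280  r=-7.2680  x^+=-3.1175  v^+=1.5041  a^+=-1.7738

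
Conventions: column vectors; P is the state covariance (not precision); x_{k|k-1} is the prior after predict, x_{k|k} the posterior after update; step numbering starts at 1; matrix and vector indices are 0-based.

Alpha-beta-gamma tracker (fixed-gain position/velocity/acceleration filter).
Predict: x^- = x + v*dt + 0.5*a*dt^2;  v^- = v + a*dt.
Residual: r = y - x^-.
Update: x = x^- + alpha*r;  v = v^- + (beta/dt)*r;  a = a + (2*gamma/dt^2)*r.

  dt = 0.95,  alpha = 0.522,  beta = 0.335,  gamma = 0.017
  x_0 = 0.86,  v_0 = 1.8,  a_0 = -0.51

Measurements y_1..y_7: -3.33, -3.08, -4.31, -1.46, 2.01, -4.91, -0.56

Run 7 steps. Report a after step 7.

a_post = -0.2909

step 1: x_pred=2.3399  r=-5.6699  x^+=-0.6198  v^+=-0.6839  a^+=-0.7236
step 2: x_pred=-1.5960  r=-1.4840  x^+=-2.3707  v^+=-1.8946  a^+=-0.7795
step 3: x_pred=-4.5223  r=0.2123  x^+=-4.4115  v^+=-2.5603  a^+=-0.7715
step 4: x_pred=-7.1919  r=5.7319  x^+=-4.1998  v^+=-1.2720  a^+=-0.5556
step 5: x_pred=-5.6589  r=7.6689  x^+=-1.6557  v^+=0.9045  a^+=-0.2667
step 6: x_pred=-0.9168  r=-3.9932  x^+=-3.0012  v^+=-0.7569  a^+=-0.4171
step 7: x_pred=-3.9085  r=3.3485  x^+=-2.1606  v^+=0.0276  a^+=-0.2909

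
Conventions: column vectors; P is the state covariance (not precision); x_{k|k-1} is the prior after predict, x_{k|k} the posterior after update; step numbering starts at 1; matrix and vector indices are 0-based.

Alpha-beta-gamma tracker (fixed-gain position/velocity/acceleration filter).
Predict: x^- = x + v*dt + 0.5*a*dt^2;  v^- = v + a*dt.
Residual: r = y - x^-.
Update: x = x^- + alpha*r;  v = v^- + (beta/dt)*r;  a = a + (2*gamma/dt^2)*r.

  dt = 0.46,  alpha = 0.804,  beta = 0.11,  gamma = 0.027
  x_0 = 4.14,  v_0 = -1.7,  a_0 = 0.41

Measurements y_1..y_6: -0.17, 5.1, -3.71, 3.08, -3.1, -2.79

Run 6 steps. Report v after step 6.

step 1: x_pred=3.4014  r=-3.5714  x^+=0.5300  v^+=-2.3654  a^+=-0.5014
step 2: x_pred=-0.6112  r=5.7112  x^+=3.9806  v^+=-1.2304  a^+=0.9561
step 3: x_pred=3.5158  r=-7.2258  x^+=-2.2937  v^+=-2.5185  a^+=-0.8879
step 4: x_pred=-3.5462  r=6.6262  x^+=1.7813  v^+=-1.3424  a^+=0.8030
step 5: x_pred=1.2487  r=-4.3487  x^+=-2.2477  v^+=-2.0129  a^+=-0.3067
step 6: x_pred=-3.2060  r=0.4160  x^+=-2.8715  v^+=-2.0545  a^+=-0.2006

v_post = -2.0545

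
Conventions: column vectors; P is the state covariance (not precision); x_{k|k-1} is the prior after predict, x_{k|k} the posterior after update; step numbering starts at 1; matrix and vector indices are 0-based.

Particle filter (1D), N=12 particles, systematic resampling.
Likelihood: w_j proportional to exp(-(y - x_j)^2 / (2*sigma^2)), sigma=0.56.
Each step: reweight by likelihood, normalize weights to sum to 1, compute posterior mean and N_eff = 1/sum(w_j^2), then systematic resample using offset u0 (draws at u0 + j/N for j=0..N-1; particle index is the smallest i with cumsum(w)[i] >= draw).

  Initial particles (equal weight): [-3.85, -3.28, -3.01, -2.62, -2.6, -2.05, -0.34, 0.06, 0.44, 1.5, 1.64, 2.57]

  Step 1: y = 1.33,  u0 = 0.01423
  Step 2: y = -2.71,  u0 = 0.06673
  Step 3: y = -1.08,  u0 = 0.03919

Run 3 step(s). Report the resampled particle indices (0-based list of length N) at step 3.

resampled_idx = [0, 1, 2, 3, 4, 5, 6, 6, 7, 8, 9, 10]

step 1: w=[0.0000, 0.0000, 0.0000, 0.0000, 0.0000, 0.0000, 0.0052, 0.0337, 0.1246, 0.4207, 0.3779, 0.0380]  mean=1.4035  Neff=2.9591  idx=[7, 8, 9, 9, 9, 9, 9, 10, 10, 10, 10, 10]
step 2: w=[0.9731, 0.0269, 0.0000, 0.0000, 0.0000, 0.0000, 0.0000, 0.0000, 0.0000, 0.0000, 0.0000, 0.0000]  mean=0.0702  Neff=1.0553  idx=[0, 0, 0, 0, 0, 0, 0, 0, 0, 0, 0, 1]
step 3: w=[0.0893, 0.0893, 0.0893, 0.0893, 0.0893, 0.0893, 0.0893, 0.0893, 0.0893, 0.0893, 0.0893, 0.0178]  mean=0.0668  Neff=11.3616  idx=[0, 1, 2, 3, 4, 5, 6, 6, 7, 8, 9, 10]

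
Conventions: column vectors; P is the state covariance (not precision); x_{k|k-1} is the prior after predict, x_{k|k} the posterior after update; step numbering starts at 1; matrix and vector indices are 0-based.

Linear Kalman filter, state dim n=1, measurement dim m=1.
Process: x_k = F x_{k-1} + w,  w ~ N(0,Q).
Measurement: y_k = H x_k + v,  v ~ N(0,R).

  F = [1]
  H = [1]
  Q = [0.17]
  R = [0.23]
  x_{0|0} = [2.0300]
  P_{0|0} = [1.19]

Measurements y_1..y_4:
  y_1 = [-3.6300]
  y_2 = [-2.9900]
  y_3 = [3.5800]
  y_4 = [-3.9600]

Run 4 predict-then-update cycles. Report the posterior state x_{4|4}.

x_post = [-1.8955]

step 1: x^-=[2.0300]  P^-=[1.3600]  S=[1.5900]  K=[0.8553]  nu=[-5.6600]  x^+=[-2.8113]  P^+=[0.1967]
step 2: x^-=[-2.8113]  P^-=[0.3667]  S=[0.5967]  K=[0.6146]  nu=[-0.1787]  x^+=[-2.9211]  P^+=[0.1414]
step 3: x^-=[-2.9211]  P^-=[0.3114]  S=[0.5414]  K=[0.5751]  nu=[6.5011]  x^+=[0.8179]  P^+=[0.1323]
step 4: x^-=[0.8179]  P^-=[0.3023]  S=[0.5323]  K=[0.5679]  nu=[-4.7779]  x^+=[-1.8955]  P^+=[0.1306]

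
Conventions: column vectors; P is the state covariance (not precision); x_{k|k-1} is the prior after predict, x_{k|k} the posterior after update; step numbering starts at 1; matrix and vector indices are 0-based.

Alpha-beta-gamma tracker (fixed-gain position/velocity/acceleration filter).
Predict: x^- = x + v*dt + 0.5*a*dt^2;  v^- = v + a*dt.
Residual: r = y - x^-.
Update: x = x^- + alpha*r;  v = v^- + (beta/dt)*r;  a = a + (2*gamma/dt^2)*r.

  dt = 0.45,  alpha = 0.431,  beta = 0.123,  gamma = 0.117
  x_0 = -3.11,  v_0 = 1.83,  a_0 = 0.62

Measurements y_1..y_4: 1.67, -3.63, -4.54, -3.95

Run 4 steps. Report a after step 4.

a_post = -10.4220

step 1: x_pred=-2.2237  r=3.8937  x^+=-0.5455  v^+=3.1733  a^+=5.1194
step 2: x_pred=1.4008  r=-5.0308  x^+=-0.7675  v^+=4.1019  a^+=-0.6939
step 3: x_pred=1.0081  r=-5.5481  x^+=-1.3831  v^+=2.2732  a^+=-7.1051
step 4: x_pred=-1.0796  r=-2.8704  x^+=-2.3167  v^+=-1.7087  a^+=-10.4220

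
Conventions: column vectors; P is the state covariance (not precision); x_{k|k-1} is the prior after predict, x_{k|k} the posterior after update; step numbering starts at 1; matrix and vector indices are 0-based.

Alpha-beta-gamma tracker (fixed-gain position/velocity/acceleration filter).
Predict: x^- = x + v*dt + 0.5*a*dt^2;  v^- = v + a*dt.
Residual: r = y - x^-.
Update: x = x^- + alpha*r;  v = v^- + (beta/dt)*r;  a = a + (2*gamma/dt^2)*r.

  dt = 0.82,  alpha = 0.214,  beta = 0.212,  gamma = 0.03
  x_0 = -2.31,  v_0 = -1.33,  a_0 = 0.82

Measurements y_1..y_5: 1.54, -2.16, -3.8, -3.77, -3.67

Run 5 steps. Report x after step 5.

x_post = -0.4303

step 1: x_pred=-3.1249  r=4.6649  x^+=-2.1266  v^+=0.5485  a^+=1.2363
step 2: x_pred=-1.2613  r=-0.8987  x^+=-1.4536  v^+=1.3298  a^+=1.1561
step 3: x_pred=0.0255  r=-3.8255  x^+=-0.7931  v^+=1.2888  a^+=0.8147
step 4: x_pred=0.5376  r=-4.3076  x^+=-0.3843  v^+=0.8432  a^+=0.4303
step 5: x_pred=0.4518  r=-4.1218  x^+=-0.4303  v^+=0.1304  a^+=0.0625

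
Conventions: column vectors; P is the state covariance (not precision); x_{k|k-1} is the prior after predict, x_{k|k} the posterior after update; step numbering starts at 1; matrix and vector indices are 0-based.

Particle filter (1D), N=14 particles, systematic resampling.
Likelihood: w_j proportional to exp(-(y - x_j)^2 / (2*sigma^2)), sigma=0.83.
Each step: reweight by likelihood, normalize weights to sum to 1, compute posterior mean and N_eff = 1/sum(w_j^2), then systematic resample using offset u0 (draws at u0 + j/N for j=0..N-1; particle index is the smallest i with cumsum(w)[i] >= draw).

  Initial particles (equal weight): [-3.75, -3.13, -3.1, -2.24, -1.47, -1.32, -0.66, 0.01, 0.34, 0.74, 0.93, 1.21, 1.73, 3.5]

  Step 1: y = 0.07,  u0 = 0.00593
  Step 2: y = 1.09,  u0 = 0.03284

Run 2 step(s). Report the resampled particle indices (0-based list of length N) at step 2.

resampled_idx = [4, 5, 6, 7, 8, 8, 9, 10, 10, 11, 11, 12, 13, 13]

step 1: w=[0.0000, 0.0001, 0.0001, 0.0042, 0.0365, 0.0502, 0.1385, 0.2034, 0.1934, 0.1472, 0.1192, 0.0794, 0.0276, 0.0000]  mean=0.2100  Neff=6.9062  idx=[4, 5, 6, 6, 7, 7, 8, 8, 8, 9, 9, 10, 10, 11]
step 2: w=[0.0011, 0.0019, 0.0138, 0.0138, 0.0545, 0.0545, 0.0844, 0.0844, 0.0844, 0.1162, 0.1162, 0.1246, 0.1246, 0.1257]  mean=0.6208  Neff=9.8463  idx=[4, 5, 6, 7, 8, 8, 9, 10, 10, 11, 11, 12, 13, 13]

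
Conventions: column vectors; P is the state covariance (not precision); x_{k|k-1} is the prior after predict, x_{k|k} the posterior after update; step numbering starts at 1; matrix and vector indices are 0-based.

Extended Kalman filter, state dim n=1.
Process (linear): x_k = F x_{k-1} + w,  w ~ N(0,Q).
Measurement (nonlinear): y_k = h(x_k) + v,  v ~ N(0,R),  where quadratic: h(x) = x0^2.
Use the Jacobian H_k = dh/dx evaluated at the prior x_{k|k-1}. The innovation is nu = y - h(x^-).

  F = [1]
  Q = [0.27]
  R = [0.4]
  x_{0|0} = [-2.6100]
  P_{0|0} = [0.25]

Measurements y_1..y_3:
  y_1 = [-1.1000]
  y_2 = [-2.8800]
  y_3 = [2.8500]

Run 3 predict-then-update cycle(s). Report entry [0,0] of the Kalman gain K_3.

K[0,0] = 0.3869

step 1: x^-=[-2.6100]  P^-=[0.5200]  H_jac=[-5.2200]  S=[14.5692]  K=[-0.1863]  nu=[-7.9121]  x^+=[-1.1359]  P^+=[0.0143]
step 2: x^-=[-1.1359]  P^-=[0.2843]  H_jac=[-2.2718]  S=[1.8671]  K=[-0.3459]  nu=[-4.1702]  x^+=[0.3065]  P^+=[0.0609]
step 3: x^-=[0.3065]  P^-=[0.3309]  H_jac=[0.6131]  S=[0.5244]  K=[0.3869]  nu=[2.7560]  x^+=[1.3728]  P^+=[0.2524]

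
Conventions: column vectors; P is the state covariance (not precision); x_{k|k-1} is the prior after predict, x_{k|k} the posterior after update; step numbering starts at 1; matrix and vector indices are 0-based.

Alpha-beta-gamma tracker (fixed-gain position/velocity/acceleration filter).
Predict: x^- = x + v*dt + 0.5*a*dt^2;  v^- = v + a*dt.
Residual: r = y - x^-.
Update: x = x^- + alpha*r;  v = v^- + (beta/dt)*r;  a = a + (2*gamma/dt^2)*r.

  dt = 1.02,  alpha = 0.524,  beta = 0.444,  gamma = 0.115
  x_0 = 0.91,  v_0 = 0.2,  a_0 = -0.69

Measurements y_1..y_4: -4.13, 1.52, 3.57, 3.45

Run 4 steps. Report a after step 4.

a_post = 1.5403

step 1: x_pred=0.7551  r=-4.8851  x^+=-1.8047  v^+=-2.6302  a^+=-1.7699
step 2: x_pred=-5.4083  r=6.9283  x^+=-1.7779  v^+=-1.4197  a^+=-0.2383
step 3: x_pred=-3.3500  r=6.9200  x^+=0.2761  v^+=1.3494  a^+=1.2915
step 4: x_pred=2.3243  r=1.1257  x^+=2.9142  v^+=3.1567  a^+=1.5403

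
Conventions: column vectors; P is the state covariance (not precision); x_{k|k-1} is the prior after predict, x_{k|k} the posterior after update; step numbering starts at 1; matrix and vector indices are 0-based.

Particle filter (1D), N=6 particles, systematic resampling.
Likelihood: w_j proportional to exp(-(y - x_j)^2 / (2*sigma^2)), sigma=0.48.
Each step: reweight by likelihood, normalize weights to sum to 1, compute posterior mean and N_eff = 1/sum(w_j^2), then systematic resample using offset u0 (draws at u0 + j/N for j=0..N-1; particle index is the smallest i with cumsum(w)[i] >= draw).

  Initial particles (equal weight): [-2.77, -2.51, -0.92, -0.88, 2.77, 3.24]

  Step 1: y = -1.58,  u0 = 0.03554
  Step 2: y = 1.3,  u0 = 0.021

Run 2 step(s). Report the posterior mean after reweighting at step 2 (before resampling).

step 1: w=[0.0496, 0.1640, 0.4164, 0.3700, 0.0000, 0.0000]  mean=-1.2577  Neff=2.9443  idx=[0, 1, 2, 2, 3, 3]
step 2: w=[0.0000, 0.0000, 0.2028, 0.2028, 0.2972, 0.2972]  mean=-0.8962  Neff=3.8625  idx=[2, 2, 3, 4, 4, 5]

post_mean = -0.8962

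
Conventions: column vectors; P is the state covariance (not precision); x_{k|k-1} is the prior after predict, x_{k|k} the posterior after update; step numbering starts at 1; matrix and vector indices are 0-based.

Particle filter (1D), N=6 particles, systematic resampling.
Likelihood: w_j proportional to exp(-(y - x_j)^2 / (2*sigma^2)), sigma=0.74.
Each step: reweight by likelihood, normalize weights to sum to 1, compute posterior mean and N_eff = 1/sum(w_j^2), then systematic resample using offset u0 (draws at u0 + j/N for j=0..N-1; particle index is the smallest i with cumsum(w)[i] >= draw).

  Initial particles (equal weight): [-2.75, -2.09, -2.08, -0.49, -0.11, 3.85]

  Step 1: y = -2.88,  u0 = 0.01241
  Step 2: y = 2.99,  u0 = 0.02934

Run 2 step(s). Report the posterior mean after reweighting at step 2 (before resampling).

post_mean = -2.0874

step 1: w=[0.4658, 0.2675, 0.2637, 0.0026, 0.0004, 0.0000]  mean=-2.3898  Neff=2.7928  idx=[0, 0, 0, 1, 1, 2]
step 2: w=[0.0005, 0.0005, 0.0005, 0.3224, 0.3224, 0.3537]  mean=-2.0874  Neff=3.0027  idx=[3, 3, 4, 4, 5, 5]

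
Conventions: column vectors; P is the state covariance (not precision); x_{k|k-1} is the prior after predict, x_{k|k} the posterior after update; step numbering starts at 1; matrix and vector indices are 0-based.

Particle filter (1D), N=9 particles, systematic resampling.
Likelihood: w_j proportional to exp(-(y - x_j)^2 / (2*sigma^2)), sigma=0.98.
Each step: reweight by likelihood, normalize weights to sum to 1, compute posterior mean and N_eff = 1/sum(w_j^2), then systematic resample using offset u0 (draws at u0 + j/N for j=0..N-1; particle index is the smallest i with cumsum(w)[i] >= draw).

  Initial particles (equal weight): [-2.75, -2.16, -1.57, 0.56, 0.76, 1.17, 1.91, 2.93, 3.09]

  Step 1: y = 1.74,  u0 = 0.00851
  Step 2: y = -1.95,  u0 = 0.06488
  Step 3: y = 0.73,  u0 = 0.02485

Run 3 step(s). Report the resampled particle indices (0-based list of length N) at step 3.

step 1: w=[0.0000, 0.0001, 0.0009, 0.1278, 0.1600, 0.2228, 0.2599, 0.1262, 0.1022]  mean=1.6344  Neff=5.3897  idx=[3, 3, 4, 5, 5, 6, 6, 7, 7]
step 2: w=[0.3403, 0.3403, 0.1976, 0.0569, 0.0569, 0.0039, 0.0039, 0.0000, 0.0000]  mean=0.6796  Neff=3.6071  idx=[0, 0, 0, 1, 1, 1, 2, 2, 4]
step 3: w=[0.1118, 0.1118, 0.1118, 0.1118, 0.1118, 0.1118, 0.1134, 0.1134, 0.1026]  mean=0.6679  Neff=8.9931  idx=[0, 1, 2, 3, 4, 5, 6, 7, 8]

resampled_idx = [0, 1, 2, 3, 4, 5, 6, 7, 8]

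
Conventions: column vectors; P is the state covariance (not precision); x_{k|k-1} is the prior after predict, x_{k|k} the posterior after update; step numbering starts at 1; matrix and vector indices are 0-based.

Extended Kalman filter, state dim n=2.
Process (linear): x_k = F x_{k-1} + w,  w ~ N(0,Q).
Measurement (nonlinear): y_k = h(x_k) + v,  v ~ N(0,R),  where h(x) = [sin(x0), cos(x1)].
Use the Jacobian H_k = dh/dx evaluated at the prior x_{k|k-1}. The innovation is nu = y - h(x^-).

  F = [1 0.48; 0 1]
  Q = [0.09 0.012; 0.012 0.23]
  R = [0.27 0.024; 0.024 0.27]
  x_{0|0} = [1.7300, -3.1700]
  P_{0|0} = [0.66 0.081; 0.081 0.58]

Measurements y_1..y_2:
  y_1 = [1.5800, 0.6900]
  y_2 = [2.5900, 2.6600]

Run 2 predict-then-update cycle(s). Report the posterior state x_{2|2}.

step 1: x^-=[0.2084, -3.1700]  P^-=[0.9614 0.3714; 0.3714 0.8100]  H_jac=[0.9784 0.0000; 0.0000 -0.0284]  S=[1.1902 0.0137; 0.0137 0.2707]  K=[0.7912 -0.0790; 0.3064 -0.1005]  nu=[1.3731, 1.6896]  x^+=[1.1613, -2.9190]  P^+=[0.2164 0.0821; 0.0821 0.6963]
step 2: x^-=[-0.2398, -2.9190]  P^-=[0.5457 0.4283; 0.4283 0.9263]  H_jac=[0.9714 0.0000; 0.0000 0.2207]  S=[0.7849 0.1158; 0.1158 0.3151]  K=[0.6672 0.0548; 0.4593 0.4800]  nu=[2.8275, 3.6353]  x^+=[1.8459, 0.1247]  P^+=[0.1868 0.1395; 0.1395 0.6371]

x_post = [1.8459, 0.1247]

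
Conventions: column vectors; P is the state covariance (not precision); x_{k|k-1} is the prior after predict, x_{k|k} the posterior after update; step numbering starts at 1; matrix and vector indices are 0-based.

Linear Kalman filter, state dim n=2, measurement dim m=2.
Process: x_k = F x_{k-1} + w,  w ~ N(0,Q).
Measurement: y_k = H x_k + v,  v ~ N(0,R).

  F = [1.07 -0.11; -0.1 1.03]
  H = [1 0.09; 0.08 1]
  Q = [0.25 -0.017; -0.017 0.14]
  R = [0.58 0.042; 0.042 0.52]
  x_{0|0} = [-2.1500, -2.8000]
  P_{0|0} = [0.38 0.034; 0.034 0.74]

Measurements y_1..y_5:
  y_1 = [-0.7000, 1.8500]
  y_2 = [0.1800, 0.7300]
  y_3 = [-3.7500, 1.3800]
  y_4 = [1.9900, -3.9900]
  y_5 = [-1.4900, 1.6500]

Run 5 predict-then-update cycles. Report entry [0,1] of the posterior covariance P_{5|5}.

step 1: x^-=[-1.9925, -2.6690]  P^-=[0.6860 -0.1037; -0.1037 0.9219]  S=[1.2548 0.0754; 0.0754 1.4297]  K=[0.5430 -0.0628; -0.0551 0.6419]  nu=[1.5327, 4.6784]  x^+=[-1.4539, 0.2497]  P^+=[0.3155 -0.0351; -0.0351 0.3343]
step 2: x^-=[-1.5831, 0.4026]  P^-=[0.6235 -0.1277; -0.1277 0.5050]  S=[1.1846 0.0087; 0.0087 1.0086]  K=[0.5172 -0.0816; -0.0730 0.4912]  nu=[1.7269, 0.4541]  x^+=[-0.7270, 0.4995]  P^+=[0.3006 -0.0448; -0.0448 0.2560]
step 3: x^-=[-0.8328, 0.5872]  P^-=[0.6078 -0.1280; -0.1280 0.4238]  S=[1.1682 -0.0001; -0.0001 0.9272]  K=[0.5104 -0.0855; -0.0769 0.4460]  nu=[-2.9701, 0.8594]  x^+=[-2.4222, 1.1988]  P^+=[0.2967 -0.0468; -0.0468 0.2324]
step 4: x^-=[-2.7237, 1.4770]  P^-=[0.6035 -0.1271; -0.1271 0.3992]  S=[1.1638 -0.0018; -0.0018 0.9027]  K=[0.5086 -0.0863; -0.0777 0.4308]  nu=[4.5807, -5.2491]  x^+=[0.0590, -1.1401]  P^+=[0.2956 -0.0472; -0.0472 0.2245]
step 5: x^-=[0.1885, -1.1802]  P^-=[0.6022 -0.1266; -0.1266 0.3909]  S=[1.1626 -0.0021; -0.0021 0.8945]  K=[0.5080 -0.0864; -0.0778 0.4255]  nu=[-1.5723, 2.8151]  x^+=[-0.8536, 0.1399]  P^+=[0.2953 -0.0472; -0.0472 0.2218]

P_post[0,1] = -0.0472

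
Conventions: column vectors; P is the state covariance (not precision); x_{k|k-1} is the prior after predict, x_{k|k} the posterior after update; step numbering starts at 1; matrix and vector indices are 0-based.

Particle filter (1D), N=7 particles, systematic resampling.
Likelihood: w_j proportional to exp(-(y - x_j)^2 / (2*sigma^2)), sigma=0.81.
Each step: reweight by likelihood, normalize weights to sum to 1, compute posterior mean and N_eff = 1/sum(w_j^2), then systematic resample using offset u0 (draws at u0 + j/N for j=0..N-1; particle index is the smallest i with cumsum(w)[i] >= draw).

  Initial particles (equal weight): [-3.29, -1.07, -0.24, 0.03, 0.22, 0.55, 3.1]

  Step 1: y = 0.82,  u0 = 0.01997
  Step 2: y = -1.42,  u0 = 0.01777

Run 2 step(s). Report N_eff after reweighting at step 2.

N_eff = 3.2197

step 1: w=[0.0000, 0.0232, 0.1497, 0.2191, 0.2679, 0.3334, 0.0067]  mean=0.2090  Neff=3.9380  idx=[1, 2, 3, 4, 4, 5, 5]
step 2: w=[0.5005, 0.1902, 0.1107, 0.0708, 0.0708, 0.0285, 0.0285]  mean=-0.5153  Neff=3.2197  idx=[0, 0, 0, 0, 1, 2, 4]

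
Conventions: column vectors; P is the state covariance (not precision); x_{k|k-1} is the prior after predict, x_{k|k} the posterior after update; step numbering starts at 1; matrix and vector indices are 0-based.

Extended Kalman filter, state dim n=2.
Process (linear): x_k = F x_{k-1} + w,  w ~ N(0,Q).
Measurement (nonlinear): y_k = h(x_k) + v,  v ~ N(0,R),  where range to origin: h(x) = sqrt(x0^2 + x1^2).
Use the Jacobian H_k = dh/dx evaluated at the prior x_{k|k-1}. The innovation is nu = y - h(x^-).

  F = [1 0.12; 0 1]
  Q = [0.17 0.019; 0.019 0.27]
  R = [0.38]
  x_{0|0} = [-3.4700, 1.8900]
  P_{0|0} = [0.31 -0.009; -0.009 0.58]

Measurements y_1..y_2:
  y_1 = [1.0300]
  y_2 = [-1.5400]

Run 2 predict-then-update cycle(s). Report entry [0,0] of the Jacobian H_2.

step 1: x^-=[-3.2432, 1.8900]  P^-=[0.4862 0.0796; 0.0796 0.8500]  H_jac=[-0.8640 0.5035]  S=[0.8892]  K=[-0.4274; 0.4040]  nu=[-2.7237]  x^+=[-2.0792, 0.7897]  P^+=[0.3238 0.2331; 0.2331 0.7049]
step 2: x^-=[-1.9844, 0.7897]  P^-=[0.5599 0.3367; 0.3367 0.9749]  H_jac=[-0.9291 0.3697]  S=[0.7653]  K=[-0.5171; 0.0622]  nu=[-3.6758]  x^+=[-0.0837, 0.5610]  P^+=[0.3553 0.3613; 0.3613 0.9719]

H_jac[0,0] = -0.9291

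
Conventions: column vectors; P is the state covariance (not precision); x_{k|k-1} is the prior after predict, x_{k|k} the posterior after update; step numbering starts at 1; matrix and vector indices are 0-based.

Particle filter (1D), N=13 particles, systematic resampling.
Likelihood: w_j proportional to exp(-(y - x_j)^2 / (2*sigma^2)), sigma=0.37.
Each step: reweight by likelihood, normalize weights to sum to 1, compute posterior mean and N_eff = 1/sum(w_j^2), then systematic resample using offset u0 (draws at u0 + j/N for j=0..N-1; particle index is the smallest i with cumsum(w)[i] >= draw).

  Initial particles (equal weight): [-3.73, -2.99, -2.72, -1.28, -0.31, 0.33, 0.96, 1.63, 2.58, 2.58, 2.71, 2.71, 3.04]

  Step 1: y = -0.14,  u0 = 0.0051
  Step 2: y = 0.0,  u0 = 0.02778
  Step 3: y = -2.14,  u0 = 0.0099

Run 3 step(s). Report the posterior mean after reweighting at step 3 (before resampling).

post_mean = -0.3100

step 1: w=[0.0000, 0.0000, 0.0000, 0.0064, 0.6583, 0.3265, 0.0088, 0.0000, 0.0000, 0.0000, 0.0000, 0.0000, 0.0000]  mean=-0.0960  Neff=1.8515  idx=[3, 4, 4, 4, 4, 4, 4, 4, 4, 5, 5, 5, 5]
step 2: w=[0.0003, 0.0846, 0.0846, 0.0846, 0.0846, 0.0846, 0.0846, 0.0846, 0.0846, 0.0807, 0.0807, 0.0807, 0.0807]  mean=-0.1036  Neff=12.0015  idx=[1, 2, 3, 4, 4, 5, 6, 7, 8, 9, 10, 11, 12]
step 3: w=[0.1111, 0.1111, 0.1111, 0.1111, 0.1111, 0.1111, 0.1111, 0.1111, 0.1111, 0.0000, 0.0000, 0.0000, 0.0000]  mean=-0.3100  Neff=9.0003  idx=[0, 0, 1, 2, 2, 3, 4, 4, 5, 6, 7, 7, 8]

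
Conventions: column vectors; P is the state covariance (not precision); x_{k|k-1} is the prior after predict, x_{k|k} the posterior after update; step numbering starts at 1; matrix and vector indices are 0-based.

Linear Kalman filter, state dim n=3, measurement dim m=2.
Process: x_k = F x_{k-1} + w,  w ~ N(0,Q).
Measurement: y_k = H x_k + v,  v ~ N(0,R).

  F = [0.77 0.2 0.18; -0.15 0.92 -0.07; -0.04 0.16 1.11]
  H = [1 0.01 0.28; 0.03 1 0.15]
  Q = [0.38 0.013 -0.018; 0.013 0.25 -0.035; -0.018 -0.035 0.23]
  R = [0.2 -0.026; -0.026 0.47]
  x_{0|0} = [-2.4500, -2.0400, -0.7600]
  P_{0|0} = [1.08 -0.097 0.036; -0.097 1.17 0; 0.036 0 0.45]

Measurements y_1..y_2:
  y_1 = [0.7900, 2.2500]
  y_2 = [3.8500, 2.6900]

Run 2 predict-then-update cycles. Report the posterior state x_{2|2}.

x_post = [2.5671, 1.9250, 1.6972]

step 1: x^-=[-2.4313, -1.4561, -1.0720]  P^-=[1.0618 0.0292 0.0954; 0.0292 1.2943 0.1087; 0.0954 0.1087 0.8142]  S=[1.3804 0.1279; 0.1279 1.8188]  K=[0.7901 -0.0141; -0.0143 0.7221; 0.2246 0.1127]  nu=[3.5360, 3.9398]  x^+=[0.3067, 1.3381, 0.1663]  P^+=[0.2026 -0.0096 -0.1576; -0.0096 0.3483 -0.0554; -0.1576 -0.0554 0.7149]
step 2: x^-=[0.5337, 1.1734, 0.3864]  P^-=[0.4866 0.0425 -0.0188; 0.0425 0.5594 -0.0676; -0.0188 -0.0676 1.1146]  S=[0.7639 0.0615; 0.0615 1.0370]  K=[0.6294 0.0150; -0.0046 0.5311; 0.3771 0.0731]  nu=[3.1963, 1.4426]  x^+=[2.5671, 1.9250, 1.6972]  P^+=[0.1826 0.0159 -0.2045; 0.0159 0.2671 -0.1189; -0.2045 -0.1189 0.9970]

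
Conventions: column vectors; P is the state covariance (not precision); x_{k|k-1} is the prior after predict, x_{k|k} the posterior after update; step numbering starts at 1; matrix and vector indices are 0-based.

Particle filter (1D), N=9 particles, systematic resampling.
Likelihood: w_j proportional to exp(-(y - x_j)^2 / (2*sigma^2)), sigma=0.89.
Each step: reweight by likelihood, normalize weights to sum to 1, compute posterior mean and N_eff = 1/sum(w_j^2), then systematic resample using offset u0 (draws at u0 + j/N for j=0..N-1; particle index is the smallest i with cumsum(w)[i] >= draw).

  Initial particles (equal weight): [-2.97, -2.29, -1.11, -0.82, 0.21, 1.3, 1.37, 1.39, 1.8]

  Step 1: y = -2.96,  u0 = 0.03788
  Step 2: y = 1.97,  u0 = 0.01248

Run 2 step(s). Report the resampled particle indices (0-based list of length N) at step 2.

step 1: w=[0.5192, 0.3911, 0.0599, 0.0288, 0.0009, 0.0000, 0.0000, 0.0000, 0.0000]  mean=-2.5277  Neff=2.3418  idx=[0, 0, 0, 0, 0, 1, 1, 1, 2]
step 2: w=[0.0001, 0.0001, 0.0001, 0.0001, 0.0001, 0.0042, 0.0042, 0.0042, 0.9871]  mean=-1.1255  Neff=1.0263  idx=[7, 8, 8, 8, 8, 8, 8, 8, 8]

resampled_idx = [7, 8, 8, 8, 8, 8, 8, 8, 8]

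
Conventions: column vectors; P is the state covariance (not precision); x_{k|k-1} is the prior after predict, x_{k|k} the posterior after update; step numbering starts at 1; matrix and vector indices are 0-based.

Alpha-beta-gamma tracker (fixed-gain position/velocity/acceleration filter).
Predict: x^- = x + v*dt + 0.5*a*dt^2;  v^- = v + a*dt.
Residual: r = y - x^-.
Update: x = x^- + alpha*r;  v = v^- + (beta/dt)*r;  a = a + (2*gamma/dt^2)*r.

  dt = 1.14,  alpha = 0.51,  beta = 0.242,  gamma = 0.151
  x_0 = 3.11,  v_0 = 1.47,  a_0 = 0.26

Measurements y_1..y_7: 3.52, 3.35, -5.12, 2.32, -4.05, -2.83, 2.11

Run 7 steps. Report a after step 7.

a_post = 4.3429

step 1: x_pred=4.9547  r=-1.4347  x^+=4.2230  v^+=1.4618  a^+=-0.0734
step 2: x_pred=5.8418  r=-2.4918  x^+=4.5710  v^+=0.8492  a^+=-0.6525
step 3: x_pred=5.1151  r=-10.2351  x^+=-0.1048  v^+=-2.0673  a^+=-3.0309
step 4: x_pred=-4.4310  r=6.7510  x^+=-0.9880  v^+=-4.0894  a^+=-1.4621
step 5: x_pred=-6.6000  r=2.5500  x^+=-5.2995  v^+=-5.2149  a^+=-0.8695
step 6: x_pred=-11.8095  r=8.9795  x^+=-7.2299  v^+=-4.3000  a^+=1.2171
step 7: x_pred=-11.3410  r=13.4510  x^+=-4.4810  v^+=-0.0570  a^+=4.3429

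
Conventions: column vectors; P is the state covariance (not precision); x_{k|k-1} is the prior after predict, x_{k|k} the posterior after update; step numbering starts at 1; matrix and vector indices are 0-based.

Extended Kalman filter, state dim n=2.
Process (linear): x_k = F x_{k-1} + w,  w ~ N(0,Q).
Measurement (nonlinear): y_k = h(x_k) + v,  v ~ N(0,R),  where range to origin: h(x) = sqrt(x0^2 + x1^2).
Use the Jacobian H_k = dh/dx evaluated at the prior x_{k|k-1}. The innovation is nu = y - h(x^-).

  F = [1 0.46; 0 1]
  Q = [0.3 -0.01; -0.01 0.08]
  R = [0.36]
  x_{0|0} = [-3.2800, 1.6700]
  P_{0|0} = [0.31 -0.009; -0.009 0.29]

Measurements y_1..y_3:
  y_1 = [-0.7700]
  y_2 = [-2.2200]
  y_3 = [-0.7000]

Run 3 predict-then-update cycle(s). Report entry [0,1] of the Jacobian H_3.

step 1: x^-=[-2.5118, 1.6700]  P^-=[0.6631 0.1144; 0.1144 0.3700]  H_jac=[-0.8327 0.5537]  S=[0.8278]  K=[-0.5906; 0.1324]  nu=[-3.7863]  x^+=[-0.2758, 1.1687]  P^+=[0.3744 0.1791; 0.1791 0.3555]
step 2: x^-=[0.2619, 1.1687]  P^-=[0.9144 0.3326; 0.3326 0.4355]  H_jac=[0.2186 0.9758]  S=[0.9603]  K=[0.5462; 0.5182]  nu=[-3.4177]  x^+=[-1.6049, -0.6025]  P^+=[0.6279 0.0608; 0.0608 0.1776]
step 3: x^-=[-1.8820, -0.6025]  P^-=[1.0214 0.1325; 0.1325 0.2576]  H_jac=[-0.9524 -0.3049]  S=[1.3874]  K=[-0.7303; -0.1476]  nu=[-2.6761]  x^+=[0.0723, -0.2076]  P^+=[0.2815 -0.0170; -0.0170 0.2274]

H_jac[0,1] = -0.3049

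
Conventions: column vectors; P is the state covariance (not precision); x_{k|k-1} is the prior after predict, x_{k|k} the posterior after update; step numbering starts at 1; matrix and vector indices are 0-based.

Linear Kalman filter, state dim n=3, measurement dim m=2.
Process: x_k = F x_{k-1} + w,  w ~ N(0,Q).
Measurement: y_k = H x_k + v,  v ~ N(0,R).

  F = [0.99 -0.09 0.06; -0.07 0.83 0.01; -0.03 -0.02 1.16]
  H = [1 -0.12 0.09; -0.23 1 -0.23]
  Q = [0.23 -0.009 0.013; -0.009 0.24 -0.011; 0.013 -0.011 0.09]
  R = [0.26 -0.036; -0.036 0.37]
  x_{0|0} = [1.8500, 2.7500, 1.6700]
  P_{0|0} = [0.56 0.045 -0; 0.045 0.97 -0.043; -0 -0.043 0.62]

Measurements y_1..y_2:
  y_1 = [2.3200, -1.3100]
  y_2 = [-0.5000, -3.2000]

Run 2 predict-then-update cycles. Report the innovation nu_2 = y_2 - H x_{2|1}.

innov = [-2.9134, -2.3023]

step 1: x^-=[1.6842, 2.1697, 1.8267]  P^-=[0.7814 -0.0847 0.0450; -0.0847 0.9051 -0.0612; 0.0450 -0.0612 0.9272]  S=[1.0917 -0.4491; -0.4491 1.4374]  K=[0.7460 0.0419; 0.0992 0.6840; 0.0492 -0.1828]  nu=[0.7318, -2.6722]  x^+=[2.1182, 0.4144, 2.3511]  P^+=[0.1994 0.0243 -0.0444; 0.0243 0.2827 0.1202; -0.0444 0.1202 0.8685]
step 2: x^-=[2.2008, 0.2192, 2.6554]  P^-=[0.4199 -0.0177 0.0041; -0.0177 0.4351 0.1135; 0.0041 0.1135 1.2565]  S=[0.6989 -0.2166; -0.2166 0.8501]  K=[0.6106 0.0201; 0.0708 0.5039; 0.0910 -0.1843]  nu=[-2.9134, -2.3023]  x^+=[0.3754, -1.1473, 2.8147]  P^+=[0.1643 0.0105 -0.0556; 0.0105 0.2312 0.1951; -0.0556 0.1951 1.2145]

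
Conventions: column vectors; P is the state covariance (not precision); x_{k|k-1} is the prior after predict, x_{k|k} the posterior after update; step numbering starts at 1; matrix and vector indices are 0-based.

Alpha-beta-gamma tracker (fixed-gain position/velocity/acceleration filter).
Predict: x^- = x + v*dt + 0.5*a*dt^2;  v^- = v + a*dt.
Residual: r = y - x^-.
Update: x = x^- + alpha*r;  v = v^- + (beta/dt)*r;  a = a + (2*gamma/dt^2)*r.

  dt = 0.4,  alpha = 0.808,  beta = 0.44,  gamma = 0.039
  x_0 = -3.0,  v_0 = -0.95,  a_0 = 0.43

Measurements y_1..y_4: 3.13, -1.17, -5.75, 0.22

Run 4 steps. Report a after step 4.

a_post = 1.1036

step 1: x_pred=-3.3456  r=6.4756  x^+=1.8867  v^+=6.3452  a^+=3.5869
step 2: x_pred=4.7117  r=-5.8817  x^+=-0.0407  v^+=1.3100  a^+=0.7195
step 3: x_pred=0.5409  r=-6.2909  x^+=-4.5422  v^+=-5.3221  a^+=-2.3473
step 4: x_pred=-6.8588  r=7.0788  x^+=-1.1391  v^+=1.5256  a^+=1.1036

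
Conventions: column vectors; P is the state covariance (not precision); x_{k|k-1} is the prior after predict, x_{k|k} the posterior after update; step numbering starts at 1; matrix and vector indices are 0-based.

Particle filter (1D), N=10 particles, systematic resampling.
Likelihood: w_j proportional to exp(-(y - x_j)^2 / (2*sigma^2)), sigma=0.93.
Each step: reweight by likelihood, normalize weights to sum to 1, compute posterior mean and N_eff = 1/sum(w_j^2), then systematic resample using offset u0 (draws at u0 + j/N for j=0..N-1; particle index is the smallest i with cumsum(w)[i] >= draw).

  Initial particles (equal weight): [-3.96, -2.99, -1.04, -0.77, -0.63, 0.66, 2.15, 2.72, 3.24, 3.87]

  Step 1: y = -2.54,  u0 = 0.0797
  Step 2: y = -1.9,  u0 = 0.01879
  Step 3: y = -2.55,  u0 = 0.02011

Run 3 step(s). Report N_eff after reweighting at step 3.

N_eff = 8.1143

step 1: w=[0.1770, 0.5051, 0.1546, 0.0928, 0.0689, 0.0015, 0.0000, 0.0000, 0.0000, 0.0000]  mean=-2.4859  Neff=3.0889  idx=[0, 1, 1, 1, 1, 1, 1, 2, 3, 4]
step 2: w=[0.0186, 0.1087, 0.1087, 0.1087, 0.1087, 0.1087, 0.1087, 0.1409, 0.1033, 0.0850]  mean=-2.3034  Neff=9.1752  idx=[1, 1, 2, 3, 4, 5, 6, 7, 8, 9]
step 3: w=[0.1314, 0.1314, 0.1314, 0.1314, 0.1314, 0.1314, 0.1314, 0.0393, 0.0235, 0.0174]  mean=-2.8199  Neff=8.1143  idx=[0, 0, 1, 2, 3, 3, 4, 5, 6, 7]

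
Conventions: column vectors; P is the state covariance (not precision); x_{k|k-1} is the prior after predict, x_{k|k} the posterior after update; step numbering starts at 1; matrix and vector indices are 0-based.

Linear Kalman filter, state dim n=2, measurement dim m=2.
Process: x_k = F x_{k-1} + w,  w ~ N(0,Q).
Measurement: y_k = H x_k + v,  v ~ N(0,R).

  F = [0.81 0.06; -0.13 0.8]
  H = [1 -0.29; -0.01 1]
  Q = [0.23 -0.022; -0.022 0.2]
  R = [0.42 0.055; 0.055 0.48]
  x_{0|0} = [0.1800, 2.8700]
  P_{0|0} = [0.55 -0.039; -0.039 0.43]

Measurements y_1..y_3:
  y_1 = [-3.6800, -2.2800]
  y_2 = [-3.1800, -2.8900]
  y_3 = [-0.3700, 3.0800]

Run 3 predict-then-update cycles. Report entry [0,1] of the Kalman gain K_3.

K[0,1] = 0.0101

step 1: x^-=[0.3180, 2.2726]  P^-=[0.5886 -0.0842; -0.0842 0.4926]  S=[1.0989 -0.1782; -0.1782 0.9744]  K=[0.5595 0.0098; -0.1283 0.4830]  nu=[-3.3389, -4.5494]  x^+=[-1.5948, 0.5039]  P^+=[0.2465 0.0380; 0.0380 0.2251]
step 2: x^-=[-1.2615, 0.6104]  P^-=[0.3962 -0.0129; -0.0129 0.3404]  S=[0.8523 -0.0606; -0.0606 0.8207]  K=[0.4703 0.0142; -0.1019 0.4074]  nu=[-1.7414, -3.5130]  x^+=[-2.1304, -0.6432]  P^+=[0.2084 0.0348; 0.0348 0.1903]
step 3: x^-=[-1.7642, -0.2376]  P^-=[0.3708 -0.0125; -0.0125 0.3181]  S=[0.8248 -0.0535; -0.0535 0.7984]  K=[0.4546 0.0101; -0.1016 0.3917]  nu=[1.3253, 3.3000]  x^+=[-1.1283, 0.9205]  P^+=[0.2007 0.0319; 0.0319 0.1828]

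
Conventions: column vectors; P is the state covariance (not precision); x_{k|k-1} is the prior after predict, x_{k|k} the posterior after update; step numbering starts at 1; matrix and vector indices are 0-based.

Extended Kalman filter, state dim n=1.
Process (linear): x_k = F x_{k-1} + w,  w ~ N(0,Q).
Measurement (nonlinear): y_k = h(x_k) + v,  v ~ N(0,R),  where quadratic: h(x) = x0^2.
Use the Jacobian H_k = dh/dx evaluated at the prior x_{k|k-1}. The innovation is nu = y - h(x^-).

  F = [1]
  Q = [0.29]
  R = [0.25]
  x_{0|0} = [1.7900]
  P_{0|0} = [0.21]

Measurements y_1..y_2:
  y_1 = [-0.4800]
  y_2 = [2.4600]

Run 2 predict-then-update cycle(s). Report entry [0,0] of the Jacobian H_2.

step 1: x^-=[1.7900]  P^-=[0.5000]  H_jac=[3.5800]  S=[6.6582]  K=[0.2688]  nu=[-3.6841]  x^+=[0.7996]  P^+=[0.0188]
step 2: x^-=[0.7996]  P^-=[0.3088]  H_jac=[1.5991]  S=[1.0396]  K=[0.4750]  nu=[1.8207]  x^+=[1.6643]  P^+=[0.0743]

H_jac[0,0] = 1.5991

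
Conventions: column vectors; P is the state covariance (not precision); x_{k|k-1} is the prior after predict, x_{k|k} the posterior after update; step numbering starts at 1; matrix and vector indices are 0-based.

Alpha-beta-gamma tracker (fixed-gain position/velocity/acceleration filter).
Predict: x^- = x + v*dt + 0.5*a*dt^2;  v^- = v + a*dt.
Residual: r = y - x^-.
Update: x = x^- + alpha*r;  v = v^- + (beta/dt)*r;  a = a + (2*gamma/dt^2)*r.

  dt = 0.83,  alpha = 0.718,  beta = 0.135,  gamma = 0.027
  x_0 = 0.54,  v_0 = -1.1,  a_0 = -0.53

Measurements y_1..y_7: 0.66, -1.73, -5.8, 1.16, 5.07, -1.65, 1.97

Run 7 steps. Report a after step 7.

a_post = 0.4994

step 1: x_pred=-0.5556  r=1.2156  x^+=0.3172  v^+=-1.3422  a^+=-0.4347
step 2: x_pred=-0.9465  r=-0.7835  x^+=-1.5091  v^+=-1.8304  a^+=-0.4961
step 3: x_pred=-3.1992  r=-2.6008  x^+=-5.0666  v^+=-2.6652  a^+=-0.7000
step 4: x_pred=-7.5198  r=8.6798  x^+=-1.2877  v^+=-1.8345  a^+=-0.0196
step 5: x_pred=-2.8171  r=7.8871  x^+=2.8458  v^+=-0.5679  a^+=0.5986
step 6: x_pred=2.5807  r=-4.2307  x^+=-0.4569  v^+=-0.7592  a^+=0.2670
step 7: x_pred=-0.9951  r=2.9651  x^+=1.1338  v^+=-0.0553  a^+=0.4994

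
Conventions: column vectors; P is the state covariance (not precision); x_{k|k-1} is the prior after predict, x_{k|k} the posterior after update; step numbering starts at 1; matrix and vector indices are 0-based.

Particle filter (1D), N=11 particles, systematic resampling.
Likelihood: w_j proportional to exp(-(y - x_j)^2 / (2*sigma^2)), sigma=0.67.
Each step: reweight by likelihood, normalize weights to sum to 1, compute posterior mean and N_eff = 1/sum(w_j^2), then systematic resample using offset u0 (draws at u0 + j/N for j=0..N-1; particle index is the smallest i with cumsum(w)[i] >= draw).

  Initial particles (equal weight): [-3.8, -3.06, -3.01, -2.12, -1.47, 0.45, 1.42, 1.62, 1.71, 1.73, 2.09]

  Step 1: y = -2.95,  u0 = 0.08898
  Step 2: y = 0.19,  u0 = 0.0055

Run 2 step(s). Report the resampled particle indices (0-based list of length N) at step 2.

step 1: w=[0.1500, 0.3309, 0.3341, 0.1557, 0.0292, 0.0000, 0.0000, 0.0000, 0.0000, 0.0000, 0.0000]  mean=-2.9614  Neff=3.7210  idx=[0, 1, 1, 1, 1, 2, 2, 2, 3, 3, 4]
step 2: w=[0.0000, 0.0002, 0.0002, 0.0002, 0.0002, 0.0002, 0.0002, 0.0002, 0.0507, 0.0507, 0.8974]  mean=-1.5378  Neff=1.2338  idx=[8, 9, 10, 10, 10, 10, 10, 10, 10, 10, 10]

resampled_idx = [8, 9, 10, 10, 10, 10, 10, 10, 10, 10, 10]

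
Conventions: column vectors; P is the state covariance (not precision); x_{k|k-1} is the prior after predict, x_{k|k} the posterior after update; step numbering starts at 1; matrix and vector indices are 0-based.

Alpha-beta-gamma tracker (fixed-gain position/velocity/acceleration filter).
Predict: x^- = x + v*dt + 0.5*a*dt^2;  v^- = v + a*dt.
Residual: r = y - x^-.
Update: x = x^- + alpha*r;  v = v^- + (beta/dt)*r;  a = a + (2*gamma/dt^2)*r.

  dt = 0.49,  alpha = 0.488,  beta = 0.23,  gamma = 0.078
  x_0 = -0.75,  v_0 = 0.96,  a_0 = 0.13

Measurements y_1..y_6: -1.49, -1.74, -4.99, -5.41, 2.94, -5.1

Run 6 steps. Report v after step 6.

step 1: x_pred=-0.2640  r=-1.2260  x^+=-0.8623  v^+=0.4482  a^+=-0.6666
step 2: x_pred=-0.7227  r=-1.0173  x^+=-1.2191  v^+=-0.3559  a^+=-1.3276
step 3: x_pred=-1.5529  r=-3.4371  x^+=-3.2302  v^+=-2.6197  a^+=-3.5607
step 4: x_pred=-4.9413  r=-0.4687  x^+=-5.1701  v^+=-4.5845  a^+=-3.8652
step 5: x_pred=-7.8805  r=10.8205  x^+=-2.6001  v^+=-1.3995  a^+=3.1651
step 6: x_pred=-2.9058  r=-2.1942  x^+=-3.9766  v^+=-0.8785  a^+=1.7395

v_post = -0.8785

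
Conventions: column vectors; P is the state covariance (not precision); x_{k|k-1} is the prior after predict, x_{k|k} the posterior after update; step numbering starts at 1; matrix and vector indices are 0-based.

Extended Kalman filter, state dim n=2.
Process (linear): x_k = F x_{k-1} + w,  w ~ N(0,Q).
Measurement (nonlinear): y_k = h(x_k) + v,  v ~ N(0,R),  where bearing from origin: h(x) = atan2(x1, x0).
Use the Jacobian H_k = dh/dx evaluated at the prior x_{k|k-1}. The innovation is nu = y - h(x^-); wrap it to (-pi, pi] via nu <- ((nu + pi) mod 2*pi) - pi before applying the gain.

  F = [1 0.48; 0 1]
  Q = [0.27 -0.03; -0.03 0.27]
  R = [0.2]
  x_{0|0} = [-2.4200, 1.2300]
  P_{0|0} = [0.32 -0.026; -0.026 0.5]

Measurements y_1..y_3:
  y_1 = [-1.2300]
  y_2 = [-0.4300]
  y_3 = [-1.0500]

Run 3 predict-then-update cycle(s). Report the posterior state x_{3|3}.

step 1: x^-=[-1.8296, 1.2300]  P^-=[0.6802 0.1840; 0.1840 0.7700]  H_jac=[-0.2531 -0.3764]  S=[0.3877]  K=[-0.6226; -0.8677]  nu=[2.5035]  x^+=[-3.3883, -0.9422]  P^+=[0.5299 -0.0255; -0.0255 0.4781]
step 2: x^-=[-3.8405, -0.9422]  P^-=[0.8856 0.1740; 0.1740 0.7481]  H_jac=[0.0602 -0.2456]  S=[0.2432]  K=[0.0437; -0.7124]  nu=[2.4710]  x^+=[-3.7327, -2.7025]  P^+=[0.8852 0.1816; 0.1816 0.6247]
step 3: x^-=[-5.0299, -2.7025]  P^-=[1.4734 0.4514; 0.4514 0.8947]  H_jac=[0.0829 -0.1543]  S=[0.2199]  K=[0.2387; -0.4576]  nu=[1.5986]  x^+=[-4.6482, -3.4340]  P^+=[1.4609 0.4755; 0.4755 0.8486]

x_post = [-4.6482, -3.4340]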